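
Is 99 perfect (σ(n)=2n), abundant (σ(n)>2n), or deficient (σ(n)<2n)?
deficient

Proper divisors of 99: sum = 1 + 3 + 9 + 11 + 33 = 57
Since 57 < 99, 99 is deficient.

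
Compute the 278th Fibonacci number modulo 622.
557

Matrix identity: Q^n = [[F_(n+1), F_n], [F_n, F_(n-1)]] with Q = [[1,1],[1,0]].
n = 278 = 100010110₂. Square-and-multiply, entries mod 622:
Q^1 = [[1,1],[1,0]]
Q^2 = (Q^1)² = [[2,1],[1,1]]
Q^4 = (Q^2)² = [[5,3],[3,2]]
Q^8 = (Q^4)² = [[34,21],[21,13]]
Q^17 = (Q^8)²·Q = [[96,353],[353,365]]
Q^34 = (Q^17)² = [[95,391],[391,326]]
Q^69 = (Q^34)²·Q = [[589,186],[186,403]]
Q^139 = (Q^69)²·Q = [[9,231],[231,400]]
Q^278 = (Q^139)² = [[572,557],[557,15]]
F_278 mod 622 = Q^278[0][1] = 557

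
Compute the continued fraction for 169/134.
[1; 3, 1, 4, 1, 5]

Euclidean algorithm steps:
169 = 1 × 134 + 35
134 = 3 × 35 + 29
35 = 1 × 29 + 6
29 = 4 × 6 + 5
6 = 1 × 5 + 1
5 = 5 × 1 + 0
Continued fraction: [1; 3, 1, 4, 1, 5]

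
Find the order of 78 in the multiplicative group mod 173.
86

173 is prime, so ord(78) divides φ(173) = 172.
Divisors of 172: 1, 2, 4, 43, 86, 172.
Repeated squaring: 78^1 ≡ 78, 78^2 ≡ 29, 78^4 ≡ 149, 78^8 ≡ 57, 78^16 ≡ 135, 78^32 ≡ 60, 78^64 ≡ 140, 78^128 ≡ 51 (mod 173).
Test 78^d mod 173 for each divisor d in increasing order:
78^1 ≡ 78
78^2 ≡ 29
78^4 ≡ 149
78^43 = 78^32·78^8·78^2·78^1 ≡ 172
78^86 = 78^64·78^16·78^4·78^2 ≡ 1  ← first divisor giving 1
The order is 86.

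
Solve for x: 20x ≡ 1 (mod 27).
23

gcd(20, 27) = 1, so the inverse exists.
Extended Euclidean algorithm on (27, 20):
27 = 1 × 20 + 7  ⟹  7 = (1)·27 + (-1)·20
20 = 2 × 7 + 6  ⟹  6 = (-2)·27 + (3)·20
7 = 1 × 6 + 1  ⟹  1 = (3)·27 + (-4)·20
So (-4)·20 ≡ 1 (mod 27), i.e. 20^(-1) ≡ -4 ≡ 23 (mod 27).
Check: 20 × 23 = 460 ≡ 1 (mod 27)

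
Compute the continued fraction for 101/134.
[0; 1, 3, 16, 2]

Euclidean algorithm steps:
101 = 0 × 134 + 101
134 = 1 × 101 + 33
101 = 3 × 33 + 2
33 = 16 × 2 + 1
2 = 2 × 1 + 0
Continued fraction: [0; 1, 3, 16, 2]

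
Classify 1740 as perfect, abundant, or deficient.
abundant

Proper divisors of 1740: sum = 1 + 2 + 3 + 4 + 5 + 6 + 10 + 12 + ... + 348 + 435 + 580 + 870 (23 divisors) = 3300
Since 3300 > 1740, 1740 is abundant.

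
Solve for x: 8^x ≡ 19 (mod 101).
32

Baby-step giant-step with step n = ⌈√101⌉ = 11.
Baby steps 8^j mod 101 (j:value) for j=0..10: 0:1, 1:8, 2:64, 3:7, 4:56, 5:44, 6:49, 7:89, 8:5, 9:40, 10:17.
Giant-step multiplier: 8^(-11) ≡ 8^(100-11) = 8^89 ≡ 26 (mod 101).
Giant steps γ_i = 19·26^i mod 101: γ_0=19, γ_1=90, γ_2=17 (in table at j=10).
x = i·n + j = 2·11 + 10 = 32.
Check: 8^32 ≡ 19 (mod 101).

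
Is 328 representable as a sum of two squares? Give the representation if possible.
2² + 18² (a=2, b=18)

Factorization: 328 = 2^3 × 41
By Fermat: n is sum of two squares iff every prime p ≡ 3 (mod 4) appears to even power.
All primes ≡ 3 (mod 4) appear to even power.
Search a = 0, 1, 2, … for 328 - a² a perfect square: first hit at a = 2: 328 - 4 = 324 = 18².
328 = 2² + 18² = 4 + 324 ✓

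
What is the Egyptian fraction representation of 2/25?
1/13 + 1/325

Greedy algorithm:
2/25: ceiling(25/2) = 13, use 1/13
1/325: ceiling(325/1) = 325, use 1/325
Result: 2/25 = 1/13 + 1/325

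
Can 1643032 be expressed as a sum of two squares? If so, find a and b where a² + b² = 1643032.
Not possible

Factorization: 1643032 = 2^3 × 59^3
By Fermat: n is sum of two squares iff every prime p ≡ 3 (mod 4) appears to even power.
Prime(s) ≡ 3 (mod 4) with odd exponent: [(59, 3)]
Therefore 1643032 cannot be expressed as a² + b².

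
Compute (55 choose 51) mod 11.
0

Using Lucas' theorem:
Write n=55 and k=51 in base 11:
n in base 11: [5, 0]
k in base 11: [4, 7]
C(55,51) mod 11 = ∏ C(n_i, k_i) mod 11
Digit binomials (mod 11): C(5,4) = 5; C(0,7) = 0 (k_i > n_i)
Product: 5 × 0 = 0 ≡ 0 (mod 11)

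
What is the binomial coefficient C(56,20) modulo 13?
0

Using Lucas' theorem:
Write n=56 and k=20 in base 13:
n in base 13: [4, 4]
k in base 13: [1, 7]
C(56,20) mod 13 = ∏ C(n_i, k_i) mod 13
Digit binomials (mod 13): C(4,1) = 4; C(4,7) = 0 (k_i > n_i)
Product: 4 × 0 = 0 ≡ 0 (mod 13)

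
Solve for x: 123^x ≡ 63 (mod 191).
113

Baby-step giant-step with step n = ⌈√191⌉ = 14.
Baby steps 123^j mod 191 (j:value) for j=0..13: 0:1, 1:123, 2:40, 3:145, 4:72, 5:70, 6:15, 7:126, 8:27, 9:74, 10:125, 11:95, 12:34, 13:171.
Giant-step multiplier: 123^(-14) ≡ 123^(190-14) = 123^176 ≡ 108 (mod 191).
Giant steps γ_i = 63·108^i mod 191: γ_0=63, γ_1=119, γ_2=55, γ_3=19, γ_4=142, γ_5=56, γ_6=127, γ_7=155, γ_8=123 (in table at j=1).
x = i·n + j = 8·14 + 1 = 113.
Check: 123^113 ≡ 63 (mod 191).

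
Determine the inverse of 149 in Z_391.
21

gcd(149, 391) = 1, so the inverse exists.
Extended Euclidean algorithm on (391, 149):
391 = 2 × 149 + 93  ⟹  93 = (1)·391 + (-2)·149
149 = 1 × 93 + 56  ⟹  56 = (-1)·391 + (3)·149
93 = 1 × 56 + 37  ⟹  37 = (2)·391 + (-5)·149
56 = 1 × 37 + 19  ⟹  19 = (-3)·391 + (8)·149
37 = 1 × 19 + 18  ⟹  18 = (5)·391 + (-13)·149
19 = 1 × 18 + 1  ⟹  1 = (-8)·391 + (21)·149
So (21)·149 ≡ 1 (mod 391), i.e. 149^(-1) ≡ 21 (mod 391).
Check: 149 × 21 = 3129 ≡ 1 (mod 391)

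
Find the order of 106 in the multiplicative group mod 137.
136

137 is prime, so ord(106) divides φ(137) = 136.
Divisors of 136: 1, 2, 4, 8, 17, 34, 68, 136.
Repeated squaring: 106^1 ≡ 106, 106^2 ≡ 2, 106^4 ≡ 4, 106^8 ≡ 16, 106^16 ≡ 119, 106^32 ≡ 50, 106^64 ≡ 34, 106^128 ≡ 60 (mod 137).
Test 106^d mod 137 for each divisor d in increasing order:
106^1 ≡ 106
106^2 ≡ 2
106^4 ≡ 4
106^8 ≡ 16
106^17 = 106^16·106^1 ≡ 10
106^34 = 106^32·106^2 ≡ 100
106^68 = 106^64·106^4 ≡ 136
106^136 = 106^128·106^8 ≡ 1  ← first divisor giving 1
The order is 136.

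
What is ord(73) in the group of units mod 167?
166

167 is prime, so ord(73) divides φ(167) = 166.
Divisors of 166: 1, 2, 83, 166.
Repeated squaring: 73^1 ≡ 73, 73^2 ≡ 152, 73^4 ≡ 58, 73^8 ≡ 24, 73^16 ≡ 75, 73^32 ≡ 114, 73^64 ≡ 137, 73^128 ≡ 65 (mod 167).
Test 73^d mod 167 for each divisor d in increasing order:
73^1 ≡ 73
73^2 ≡ 152
73^83 = 73^64·73^16·73^2·73^1 ≡ 166
73^166 = 73^128·73^32·73^4·73^2 ≡ 1  ← first divisor giving 1
The order is 166.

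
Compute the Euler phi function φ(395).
312

395 = 5 × 79
φ(n) = n × ∏(1 - 1/p) for each prime p dividing n
φ(395) = 395 × (1 - 1/5) × (1 - 1/79) = 312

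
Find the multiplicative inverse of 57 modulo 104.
73

gcd(57, 104) = 1, so the inverse exists.
Extended Euclidean algorithm on (104, 57):
104 = 1 × 57 + 47  ⟹  47 = (1)·104 + (-1)·57
57 = 1 × 47 + 10  ⟹  10 = (-1)·104 + (2)·57
47 = 4 × 10 + 7  ⟹  7 = (5)·104 + (-9)·57
10 = 1 × 7 + 3  ⟹  3 = (-6)·104 + (11)·57
7 = 2 × 3 + 1  ⟹  1 = (17)·104 + (-31)·57
So (-31)·57 ≡ 1 (mod 104), i.e. 57^(-1) ≡ -31 ≡ 73 (mod 104).
Check: 57 × 73 = 4161 ≡ 1 (mod 104)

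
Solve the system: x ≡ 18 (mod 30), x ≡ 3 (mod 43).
648

Using Chinese Remainder Theorem:
M = 30 × 43 = 1290
M1 = 43, M2 = 30
y1 = 43^(-1) mod 30 = 7
y2 = 30^(-1) mod 43 = 33
x = (18×43×7 + 3×30×33) mod 1290 = 648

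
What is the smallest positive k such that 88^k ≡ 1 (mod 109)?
54

109 is prime, so ord(88) divides φ(109) = 108.
Divisors of 108: 1, 2, 3, 4, 6, 9, 12, 18, 27, 36, 54, 108.
Repeated squaring: 88^1 ≡ 88, 88^2 ≡ 5, 88^4 ≡ 25, 88^8 ≡ 80, 88^16 ≡ 78, 88^32 ≡ 89, 88^64 ≡ 73 (mod 109).
Test 88^d mod 109 for each divisor d in increasing order:
88^1 ≡ 88
88^2 ≡ 5
88^3 = 88^2·88^1 ≡ 4
88^4 ≡ 25
88^6 = 88^4·88^2 ≡ 16
88^9 = 88^8·88^1 ≡ 64
88^12 = 88^8·88^4 ≡ 38
88^18 = 88^16·88^2 ≡ 63
88^27 = 88^16·88^8·88^2·88^1 ≡ 108
88^36 = 88^32·88^4 ≡ 45
88^54 = 88^32·88^16·88^4·88^2 ≡ 1  ← first divisor giving 1
The order is 54.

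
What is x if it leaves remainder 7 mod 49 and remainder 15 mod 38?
889

Using Chinese Remainder Theorem:
M = 49 × 38 = 1862
M1 = 38, M2 = 49
y1 = 38^(-1) mod 49 = 40
y2 = 49^(-1) mod 38 = 7
x = (7×38×40 + 15×49×7) mod 1862 = 889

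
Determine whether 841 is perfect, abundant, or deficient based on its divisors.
deficient

Proper divisors of 841: sum = 1 + 29 = 30
Since 30 < 841, 841 is deficient.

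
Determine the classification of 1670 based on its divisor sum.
deficient

Proper divisors of 1670: sum = 1 + 2 + 5 + 10 + 167 + 334 + 835 = 1354
Since 1354 < 1670, 1670 is deficient.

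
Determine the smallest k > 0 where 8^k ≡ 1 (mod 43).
14

43 is prime, so ord(8) divides φ(43) = 42.
Divisors of 42: 1, 2, 3, 6, 7, 14, 21, 42.
Repeated squaring: 8^1 ≡ 8, 8^2 ≡ 21, 8^4 ≡ 11, 8^8 ≡ 35, 8^16 ≡ 21, 8^32 ≡ 11 (mod 43).
Test 8^d mod 43 for each divisor d in increasing order:
8^1 ≡ 8
8^2 ≡ 21
8^3 = 8^2·8^1 ≡ 39
8^6 = 8^4·8^2 ≡ 16
8^7 = 8^4·8^2·8^1 ≡ 42
8^14 = 8^8·8^4·8^2 ≡ 1  ← first divisor giving 1
The order is 14.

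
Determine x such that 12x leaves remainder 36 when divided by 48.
x ≡ 3 (mod 4)

gcd(12, 48) = 12, which divides 36, so solutions exist.
Divide through by 12: x ≡ 3 (mod 4).
The coefficient of x is now 1, so x ≡ 3 (mod 4).
Check: 12 × 3 = 36 ≡ 36 (mod 48).
x ≡ 3 (mod 4), giving 12 solutions mod 48.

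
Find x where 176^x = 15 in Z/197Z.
26

Baby-step giant-step with step n = ⌈√197⌉ = 15.
Baby steps 176^j mod 197 (j:value) for j=0..14: 0:1, 1:176, 2:47, 3:195, 4:42, 5:103, 6:4, 7:113, 8:188, 9:189, 10:168, 11:18, 12:16, 13:58, 14:161.
Giant-step multiplier: 176^(-15) ≡ 176^(196-15) = 176^181 ≡ 80 (mod 197).
Giant steps γ_i = 15·80^i mod 197: γ_0=15, γ_1=18 (in table at j=11).
x = i·n + j = 1·15 + 11 = 26.
Check: 176^26 ≡ 15 (mod 197).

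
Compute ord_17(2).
8

17 is prime, so ord(2) divides φ(17) = 16.
Divisors of 16: 1, 2, 4, 8, 16.
Repeated squaring: 2^1 ≡ 2, 2^2 ≡ 4, 2^4 ≡ 16, 2^8 ≡ 1, 2^16 ≡ 1 (mod 17).
Test 2^d mod 17 for each divisor d in increasing order:
2^1 ≡ 2
2^2 ≡ 4
2^4 ≡ 16
2^8 ≡ 1  ← first divisor giving 1
The order is 8.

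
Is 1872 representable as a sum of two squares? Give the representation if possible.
24² + 36² (a=24, b=36)

Factorization: 1872 = 2^4 × 3^2 × 13
By Fermat: n is sum of two squares iff every prime p ≡ 3 (mod 4) appears to even power.
All primes ≡ 3 (mod 4) appear to even power.
Search a = 0, 1, 2, … for 1872 - a² a perfect square: first hit at a = 24: 1872 - 576 = 1296 = 36².
1872 = 24² + 36² = 576 + 1296 ✓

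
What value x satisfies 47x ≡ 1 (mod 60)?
23

gcd(47, 60) = 1, so the inverse exists.
Extended Euclidean algorithm on (60, 47):
60 = 1 × 47 + 13  ⟹  13 = (1)·60 + (-1)·47
47 = 3 × 13 + 8  ⟹  8 = (-3)·60 + (4)·47
13 = 1 × 8 + 5  ⟹  5 = (4)·60 + (-5)·47
8 = 1 × 5 + 3  ⟹  3 = (-7)·60 + (9)·47
5 = 1 × 3 + 2  ⟹  2 = (11)·60 + (-14)·47
3 = 1 × 2 + 1  ⟹  1 = (-18)·60 + (23)·47
So (23)·47 ≡ 1 (mod 60), i.e. 47^(-1) ≡ 23 (mod 60).
Check: 47 × 23 = 1081 ≡ 1 (mod 60)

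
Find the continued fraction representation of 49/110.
[0; 2, 4, 12]

Euclidean algorithm steps:
49 = 0 × 110 + 49
110 = 2 × 49 + 12
49 = 4 × 12 + 1
12 = 12 × 1 + 0
Continued fraction: [0; 2, 4, 12]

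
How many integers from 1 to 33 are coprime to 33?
20

33 = 3 × 11
φ(n) = n × ∏(1 - 1/p) for each prime p dividing n
φ(33) = 33 × (1 - 1/3) × (1 - 1/11) = 20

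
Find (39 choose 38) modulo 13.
0

Using Lucas' theorem:
Write n=39 and k=38 in base 13:
n in base 13: [3, 0]
k in base 13: [2, 12]
C(39,38) mod 13 = ∏ C(n_i, k_i) mod 13
Digit binomials (mod 13): C(3,2) = 3; C(0,12) = 0 (k_i > n_i)
Product: 3 × 0 = 0 ≡ 0 (mod 13)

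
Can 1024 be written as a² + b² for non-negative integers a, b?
0² + 32² (a=0, b=32)

Factorization: 1024 = 2^10
By Fermat: n is sum of two squares iff every prime p ≡ 3 (mod 4) appears to even power.
All primes ≡ 3 (mod 4) appear to even power.
Search a = 0, 1, 2, … for 1024 - a² a perfect square: first hit at a = 0: 1024 - 0 = 1024 = 32².
1024 = 0² + 32² = 0 + 1024 ✓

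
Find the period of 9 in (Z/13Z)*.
3

13 is prime, so ord(9) divides φ(13) = 12.
Divisors of 12: 1, 2, 3, 4, 6, 12.
Repeated squaring: 9^1 ≡ 9, 9^2 ≡ 3, 9^4 ≡ 9, 9^8 ≡ 3 (mod 13).
Test 9^d mod 13 for each divisor d in increasing order:
9^1 ≡ 9
9^2 ≡ 3
9^3 = 9^2·9^1 ≡ 1  ← first divisor giving 1
The order is 3.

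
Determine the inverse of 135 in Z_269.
2

gcd(135, 269) = 1, so the inverse exists.
Extended Euclidean algorithm on (269, 135):
269 = 1 × 135 + 134  ⟹  134 = (1)·269 + (-1)·135
135 = 1 × 134 + 1  ⟹  1 = (-1)·269 + (2)·135
So (2)·135 ≡ 1 (mod 269), i.e. 135^(-1) ≡ 2 (mod 269).
Check: 135 × 2 = 270 ≡ 1 (mod 269)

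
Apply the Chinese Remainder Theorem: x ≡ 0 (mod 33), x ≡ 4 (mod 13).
264

Using Chinese Remainder Theorem:
M = 33 × 13 = 429
M1 = 13, M2 = 33
y1 = 13^(-1) mod 33 = 28
y2 = 33^(-1) mod 13 = 2
x = (0×13×28 + 4×33×2) mod 429 = 264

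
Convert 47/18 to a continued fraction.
[2; 1, 1, 1, 1, 3]

Euclidean algorithm steps:
47 = 2 × 18 + 11
18 = 1 × 11 + 7
11 = 1 × 7 + 4
7 = 1 × 4 + 3
4 = 1 × 3 + 1
3 = 3 × 1 + 0
Continued fraction: [2; 1, 1, 1, 1, 3]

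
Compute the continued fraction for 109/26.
[4; 5, 5]

Euclidean algorithm steps:
109 = 4 × 26 + 5
26 = 5 × 5 + 1
5 = 5 × 1 + 0
Continued fraction: [4; 5, 5]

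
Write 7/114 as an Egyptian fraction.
1/17 + 1/388 + 1/375972

Greedy algorithm:
7/114: ceiling(114/7) = 17, use 1/17
5/1938: ceiling(1938/5) = 388, use 1/388
1/375972: ceiling(375972/1) = 375972, use 1/375972
Result: 7/114 = 1/17 + 1/388 + 1/375972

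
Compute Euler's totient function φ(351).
216

351 = 3^3 × 13
φ(n) = n × ∏(1 - 1/p) for each prime p dividing n
φ(351) = 351 × (1 - 1/3) × (1 - 1/13) = 216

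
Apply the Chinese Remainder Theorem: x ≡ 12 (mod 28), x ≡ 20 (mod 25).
320

Using Chinese Remainder Theorem:
M = 28 × 25 = 700
M1 = 25, M2 = 28
y1 = 25^(-1) mod 28 = 9
y2 = 28^(-1) mod 25 = 17
x = (12×25×9 + 20×28×17) mod 700 = 320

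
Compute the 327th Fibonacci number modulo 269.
108

Matrix identity: Q^n = [[F_(n+1), F_n], [F_n, F_(n-1)]] with Q = [[1,1],[1,0]].
n = 327 = 101000111₂. Square-and-multiply, entries mod 269:
Q^1 = [[1,1],[1,0]]
Q^2 = (Q^1)² = [[2,1],[1,1]]
Q^5 = (Q^2)²·Q = [[8,5],[5,3]]
Q^10 = (Q^5)² = [[89,55],[55,34]]
Q^20 = (Q^10)² = [[186,40],[40,146]]
Q^40 = (Q^20)² = [[150,99],[99,51]]
Q^81 = (Q^40)²·Q = [[14,21],[21,262]]
Q^163 = (Q^81)²·Q = [[246,99],[99,147]]
Q^327 = (Q^163)²·Q = [[10,108],[108,171]]
F_327 mod 269 = Q^327[0][1] = 108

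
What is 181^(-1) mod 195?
181

gcd(181, 195) = 1, so the inverse exists.
Extended Euclidean algorithm on (195, 181):
195 = 1 × 181 + 14  ⟹  14 = (1)·195 + (-1)·181
181 = 12 × 14 + 13  ⟹  13 = (-12)·195 + (13)·181
14 = 1 × 13 + 1  ⟹  1 = (13)·195 + (-14)·181
So (-14)·181 ≡ 1 (mod 195), i.e. 181^(-1) ≡ -14 ≡ 181 (mod 195).
Check: 181 × 181 = 32761 ≡ 1 (mod 195)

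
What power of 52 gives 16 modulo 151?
130

Baby-step giant-step with step n = ⌈√151⌉ = 13.
Baby steps 52^j mod 151 (j:value) for j=0..12: 0:1, 1:52, 2:137, 3:27, 4:45, 5:75, 6:125, 7:7, 8:62, 9:53, 10:38, 11:13, 12:72.
Giant-step multiplier: 52^(-13) ≡ 52^(150-13) = 52^137 ≡ 112 (mod 151).
Giant steps γ_i = 16·112^i mod 151: γ_0=16, γ_1=131, γ_2=25, γ_3=82, γ_4=124, γ_5=147, γ_6=5, γ_7=107, γ_8=55, γ_9=120, γ_10=1 (in table at j=0).
x = i·n + j = 10·13 + 0 = 130.
Check: 52^130 ≡ 16 (mod 151).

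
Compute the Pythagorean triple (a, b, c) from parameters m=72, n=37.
(3815, 5328, 6553)

Euclid's formula: a = m² - n², b = 2mn, c = m² + n²
m = 72, n = 37
a = 72² - 37² = 5184 - 1369 = 3815
b = 2 × 72 × 37 = 5328
c = 72² + 37² = 5184 + 1369 = 6553
Verification: 3815² + 5328² = 14554225 + 28387584 = 42941809 = 6553² ✓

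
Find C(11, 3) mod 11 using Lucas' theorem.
0

Using Lucas' theorem:
Write n=11 and k=3 in base 11:
n in base 11: [1, 0]
k in base 11: [0, 3]
C(11,3) mod 11 = ∏ C(n_i, k_i) mod 11
Digit binomials (mod 11): C(1,0) = 1; C(0,3) = 0 (k_i > n_i)
Product: 1 × 0 = 0 ≡ 0 (mod 11)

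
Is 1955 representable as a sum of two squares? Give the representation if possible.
Not possible

Factorization: 1955 = 5 × 17 × 23
By Fermat: n is sum of two squares iff every prime p ≡ 3 (mod 4) appears to even power.
Prime(s) ≡ 3 (mod 4) with odd exponent: [(23, 1)]
Therefore 1955 cannot be expressed as a² + b².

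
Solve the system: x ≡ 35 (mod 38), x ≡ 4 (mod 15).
529

Using Chinese Remainder Theorem:
M = 38 × 15 = 570
M1 = 15, M2 = 38
y1 = 15^(-1) mod 38 = 33
y2 = 38^(-1) mod 15 = 2
x = (35×15×33 + 4×38×2) mod 570 = 529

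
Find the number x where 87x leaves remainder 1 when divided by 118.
19

gcd(87, 118) = 1, so the inverse exists.
Extended Euclidean algorithm on (118, 87):
118 = 1 × 87 + 31  ⟹  31 = (1)·118 + (-1)·87
87 = 2 × 31 + 25  ⟹  25 = (-2)·118 + (3)·87
31 = 1 × 25 + 6  ⟹  6 = (3)·118 + (-4)·87
25 = 4 × 6 + 1  ⟹  1 = (-14)·118 + (19)·87
So (19)·87 ≡ 1 (mod 118), i.e. 87^(-1) ≡ 19 (mod 118).
Check: 87 × 19 = 1653 ≡ 1 (mod 118)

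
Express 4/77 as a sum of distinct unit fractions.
1/20 + 1/514 + 1/395780

Greedy algorithm:
4/77: ceiling(77/4) = 20, use 1/20
3/1540: ceiling(1540/3) = 514, use 1/514
1/395780: ceiling(395780/1) = 395780, use 1/395780
Result: 4/77 = 1/20 + 1/514 + 1/395780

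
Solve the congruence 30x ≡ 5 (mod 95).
x ≡ 16 (mod 19)

gcd(30, 95) = 5, which divides 5, so solutions exist.
Divide through by 5: 6x ≡ 1 (mod 19).
Find 6^(-1) mod 19 by the extended Euclidean algorithm:
19 = 3 × 6 + 1  ⟹  1 = (1)·19 + (-3)·6
So (-3)·6 ≡ 1 (mod 19), i.e. 6^(-1) ≡ -3 ≡ 16 (mod 19).
x ≡ 16 × 1 = 16 ≡ 16 (mod 19).
Check: 30 × 16 = 480 ≡ 5 (mod 95).
x ≡ 16 (mod 19), giving 5 solutions mod 95.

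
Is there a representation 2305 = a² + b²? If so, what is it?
1² + 48² (a=1, b=48)

Factorization: 2305 = 5 × 461
By Fermat: n is sum of two squares iff every prime p ≡ 3 (mod 4) appears to even power.
All primes ≡ 3 (mod 4) appear to even power.
Search a = 0, 1, 2, … for 2305 - a² a perfect square: first hit at a = 1: 2305 - 1 = 2304 = 48².
2305 = 1² + 48² = 1 + 2304 ✓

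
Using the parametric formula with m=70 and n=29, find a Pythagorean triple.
(4059, 4060, 5741)

Euclid's formula: a = m² - n², b = 2mn, c = m² + n²
m = 70, n = 29
a = 70² - 29² = 4900 - 841 = 4059
b = 2 × 70 × 29 = 4060
c = 70² + 29² = 4900 + 841 = 5741
Verification: 4059² + 4060² = 16475481 + 16483600 = 32959081 = 5741² ✓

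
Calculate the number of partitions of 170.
274768617130

p(n) counts ways to write n as a sum of positive integers (order ignored).
Euler's pentagonal recurrence: p(k) = p(k-1) + p(k-2) - p(k-5) - p(k-7) + p(k-12) + p(k-15) - ... (offsets j(3j∓1)/2, signs ++--, p(0)=1, p(<0)=0).
DP table for k = 0..169: p(0)=1, p(1)=1, p(2)=2, p(3)=3, p(4)=5, p(5)=7, p(6)=11, p(7)=15, p(8)=22, p(9)=30, p(10)=42, p(11)=56, p(12)=77, p(13)=101, p(14)=135, p(15)=176, p(16)=231, p(17)=297, p(18)=385, p(19)=490, p(20)=627, p(21)=792, p(22)=1002, p(23)=1255, p(24)=1575, p(25)=1958, p(26)=2436, p(27)=3010, p(28)=3718, p(29)=4565, p(30)=5604, p(31)=6842, p(32)=8349, p(33)=10143, p(34)=12310, p(35)=14883, p(36)=17977, p(37)=21637, p(38)=26015, p(39)=31185, p(40)=37338, p(41)=44583, p(42)=53174, p(43)=63261, p(44)=75175, p(45)=89134, p(46)=105558, p(47)=124754, p(48)=147273, p(49)=173525, p(50)=204226, p(51)=239943, p(52)=281589, p(53)=329931, p(54)=386155, p(55)=451276, p(56)=526823, p(57)=614154, p(58)=715220, p(59)=831820, p(60)=966467, p(61)=1121505, p(62)=1300156, p(63)=1505499, p(64)=1741630, p(65)=2012558, p(66)=2323520, p(67)=2679689, p(68)=3087735, p(69)=3554345, p(70)=4087968, p(71)=4697205, p(72)=5392783, p(73)=6185689, p(74)=7089500, p(75)=8118264, p(76)=9289091, p(77)=10619863, p(78)=12132164, p(79)=13848650, p(80)=15796476, p(81)=18004327, p(82)=20506255, p(83)=23338469, p(84)=26543660, p(85)=30167357, p(86)=34262962, p(87)=38887673, p(88)=44108109, p(89)=49995925, p(90)=56634173, p(91)=64112359, p(92)=72533807, p(93)=82010177, p(94)=92669720, p(95)=104651419, p(96)=118114304, p(97)=133230930, p(98)=150198136, p(99)=169229875, p(100)=190569292, p(101)=214481126, p(102)=241265379, p(103)=271248950, p(104)=304801365, p(105)=342325709, p(106)=384276336, p(107)=431149389, p(108)=483502844, p(109)=541946240, p(110)=607163746, p(111)=679903203, p(112)=761002156, p(113)=851376628, p(114)=952050665, p(115)=1064144451, p(116)=1188908248, p(117)=1327710076, p(118)=1482074143, p(119)=1653668665, p(120)=1844349560, p(121)=2056148051, p(122)=2291320912, p(123)=2552338241, p(124)=2841940500, p(125)=3163127352, p(126)=3519222692, p(127)=3913864295, p(128)=4351078600, p(129)=4835271870, p(130)=5371315400, p(131)=5964539504, p(132)=6620830889, p(133)=7346629512, p(134)=8149040695, p(135)=9035836076, p(136)=10015581680, p(137)=11097645016, p(138)=12292341831, p(139)=13610949895, p(140)=15065878135, p(141)=16670689208, p(142)=18440293320, p(143)=20390982757, p(144)=22540654445, p(145)=24908858009, p(146)=27517052599, p(147)=30388671978, p(148)=33549419497, p(149)=37027355200, p(150)=40853235313, p(151)=45060624582, p(152)=49686288421, p(153)=54770336324, p(154)=60356673280, p(155)=66493182097, p(156)=73232243759, p(157)=80630964769, p(158)=88751778802, p(159)=97662728555, p(160)=107438159466, p(161)=118159068427, p(162)=129913904637, p(163)=142798995930, p(164)=156919475295, p(165)=172389800255, p(166)=189334822579, p(167)=207890420102, p(168)=228204732751, p(169)=250438925115.
Final step: p(170) = p(169) + p(168) - p(165) - p(163) + p(158) + p(155) - p(148) - p(144) + p(135) + p(130) - p(119) - p(113) + p(100) + p(93) - p(78) - p(70) + p(53) + p(44) - p(25) - p(15)
= 250438925115 + 228204732751 - 172389800255 - 142798995930 + 88751778802 + 66493182097 - 33549419497 - 22540654445 + 9035836076 + 5371315400 - 1653668665 - 851376628 + 190569292 + 82010177 - 12132164 - 4087968 + 329931 + 75175 - 1958 - 176
= 274768617130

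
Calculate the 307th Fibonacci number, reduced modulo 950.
913

Matrix identity: Q^n = [[F_(n+1), F_n], [F_n, F_(n-1)]] with Q = [[1,1],[1,0]].
n = 307 = 100110011₂. Square-and-multiply, entries mod 950:
Q^1 = [[1,1],[1,0]]
Q^2 = (Q^1)² = [[2,1],[1,1]]
Q^4 = (Q^2)² = [[5,3],[3,2]]
Q^9 = (Q^4)²·Q = [[55,34],[34,21]]
Q^19 = (Q^9)²·Q = [[115,381],[381,684]]
Q^38 = (Q^19)² = [[686,419],[419,267]]
Q^76 = (Q^38)² = [[157,307],[307,800]]
Q^153 = (Q^76)²·Q = [[397,148],[148,249]]
Q^307 = (Q^153)²·Q = [[571,913],[913,608]]
F_307 mod 950 = Q^307[0][1] = 913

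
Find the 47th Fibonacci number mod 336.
1

Matrix identity: Q^n = [[F_(n+1), F_n], [F_n, F_(n-1)]] with Q = [[1,1],[1,0]].
n = 47 = 101111₂. Square-and-multiply, entries mod 336:
Q^1 = [[1,1],[1,0]]
Q^2 = (Q^1)² = [[2,1],[1,1]]
Q^5 = (Q^2)²·Q = [[8,5],[5,3]]
Q^11 = (Q^5)²·Q = [[144,89],[89,55]]
Q^23 = (Q^11)²·Q = [[0,97],[97,239]]
Q^47 = (Q^23)²·Q = [[0,1],[1,335]]
F_47 mod 336 = Q^47[0][1] = 1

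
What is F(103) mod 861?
244

Matrix identity: Q^n = [[F_(n+1), F_n], [F_n, F_(n-1)]] with Q = [[1,1],[1,0]].
n = 103 = 1100111₂. Square-and-multiply, entries mod 861:
Q^1 = [[1,1],[1,0]]
Q^3 = (Q^1)²·Q = [[3,2],[2,1]]
Q^6 = (Q^3)² = [[13,8],[8,5]]
Q^12 = (Q^6)² = [[233,144],[144,89]]
Q^25 = (Q^12)²·Q = [[853,118],[118,735]]
Q^51 = (Q^25)²·Q = [[759,212],[212,547]]
Q^103 = (Q^51)²·Q = [[735,244],[244,491]]
F_103 mod 861 = Q^103[0][1] = 244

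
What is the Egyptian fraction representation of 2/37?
1/19 + 1/703

Greedy algorithm:
2/37: ceiling(37/2) = 19, use 1/19
1/703: ceiling(703/1) = 703, use 1/703
Result: 2/37 = 1/19 + 1/703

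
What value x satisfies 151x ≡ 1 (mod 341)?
271

gcd(151, 341) = 1, so the inverse exists.
Extended Euclidean algorithm on (341, 151):
341 = 2 × 151 + 39  ⟹  39 = (1)·341 + (-2)·151
151 = 3 × 39 + 34  ⟹  34 = (-3)·341 + (7)·151
39 = 1 × 34 + 5  ⟹  5 = (4)·341 + (-9)·151
34 = 6 × 5 + 4  ⟹  4 = (-27)·341 + (61)·151
5 = 1 × 4 + 1  ⟹  1 = (31)·341 + (-70)·151
So (-70)·151 ≡ 1 (mod 341), i.e. 151^(-1) ≡ -70 ≡ 271 (mod 341).
Check: 151 × 271 = 40921 ≡ 1 (mod 341)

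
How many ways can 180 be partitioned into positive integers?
684957390936

p(n) counts ways to write n as a sum of positive integers (order ignored).
Euler's pentagonal recurrence: p(k) = p(k-1) + p(k-2) - p(k-5) - p(k-7) + p(k-12) + p(k-15) - ... (offsets j(3j∓1)/2, signs ++--, p(0)=1, p(<0)=0).
DP table for k = 0..179: p(0)=1, p(1)=1, p(2)=2, p(3)=3, p(4)=5, p(5)=7, p(6)=11, p(7)=15, p(8)=22, p(9)=30, p(10)=42, p(11)=56, p(12)=77, p(13)=101, p(14)=135, p(15)=176, p(16)=231, p(17)=297, p(18)=385, p(19)=490, p(20)=627, p(21)=792, p(22)=1002, p(23)=1255, p(24)=1575, p(25)=1958, p(26)=2436, p(27)=3010, p(28)=3718, p(29)=4565, p(30)=5604, p(31)=6842, p(32)=8349, p(33)=10143, p(34)=12310, p(35)=14883, p(36)=17977, p(37)=21637, p(38)=26015, p(39)=31185, p(40)=37338, p(41)=44583, p(42)=53174, p(43)=63261, p(44)=75175, p(45)=89134, p(46)=105558, p(47)=124754, p(48)=147273, p(49)=173525, p(50)=204226, p(51)=239943, p(52)=281589, p(53)=329931, p(54)=386155, p(55)=451276, p(56)=526823, p(57)=614154, p(58)=715220, p(59)=831820, p(60)=966467, p(61)=1121505, p(62)=1300156, p(63)=1505499, p(64)=1741630, p(65)=2012558, p(66)=2323520, p(67)=2679689, p(68)=3087735, p(69)=3554345, p(70)=4087968, p(71)=4697205, p(72)=5392783, p(73)=6185689, p(74)=7089500, p(75)=8118264, p(76)=9289091, p(77)=10619863, p(78)=12132164, p(79)=13848650, p(80)=15796476, p(81)=18004327, p(82)=20506255, p(83)=23338469, p(84)=26543660, p(85)=30167357, p(86)=34262962, p(87)=38887673, p(88)=44108109, p(89)=49995925, p(90)=56634173, p(91)=64112359, p(92)=72533807, p(93)=82010177, p(94)=92669720, p(95)=104651419, p(96)=118114304, p(97)=133230930, p(98)=150198136, p(99)=169229875, p(100)=190569292, p(101)=214481126, p(102)=241265379, p(103)=271248950, p(104)=304801365, p(105)=342325709, p(106)=384276336, p(107)=431149389, p(108)=483502844, p(109)=541946240, p(110)=607163746, p(111)=679903203, p(112)=761002156, p(113)=851376628, p(114)=952050665, p(115)=1064144451, p(116)=1188908248, p(117)=1327710076, p(118)=1482074143, p(119)=1653668665, p(120)=1844349560, p(121)=2056148051, p(122)=2291320912, p(123)=2552338241, p(124)=2841940500, p(125)=3163127352, p(126)=3519222692, p(127)=3913864295, p(128)=4351078600, p(129)=4835271870, p(130)=5371315400, p(131)=5964539504, p(132)=6620830889, p(133)=7346629512, p(134)=8149040695, p(135)=9035836076, p(136)=10015581680, p(137)=11097645016, p(138)=12292341831, p(139)=13610949895, p(140)=15065878135, p(141)=16670689208, p(142)=18440293320, p(143)=20390982757, p(144)=22540654445, p(145)=24908858009, p(146)=27517052599, p(147)=30388671978, p(148)=33549419497, p(149)=37027355200, p(150)=40853235313, p(151)=45060624582, p(152)=49686288421, p(153)=54770336324, p(154)=60356673280, p(155)=66493182097, p(156)=73232243759, p(157)=80630964769, p(158)=88751778802, p(159)=97662728555, p(160)=107438159466, p(161)=118159068427, p(162)=129913904637, p(163)=142798995930, p(164)=156919475295, p(165)=172389800255, p(166)=189334822579, p(167)=207890420102, p(168)=228204732751, p(169)=250438925115, p(170)=274768617130, p(171)=301384802048, p(172)=330495499613, p(173)=362326859895, p(174)=397125074750, p(175)=435157697830, p(176)=476715857290, p(177)=522115831195, p(178)=571701605655, p(179)=625846753120.
Final step: p(180) = p(179) + p(178) - p(175) - p(173) + p(168) + p(165) - p(158) - p(154) + p(145) + p(140) - p(129) - p(123) + p(110) + p(103) - p(88) - p(80) + p(63) + p(54) - p(35) - p(25) + p(4)
= 625846753120 + 571701605655 - 435157697830 - 362326859895 + 228204732751 + 172389800255 - 88751778802 - 60356673280 + 24908858009 + 15065878135 - 4835271870 - 2552338241 + 607163746 + 271248950 - 44108109 - 15796476 + 1505499 + 386155 - 14883 - 1958 + 5
= 684957390936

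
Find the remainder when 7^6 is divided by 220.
169

Repeated squaring. Binary of 6 = 110.
7^1 ≡ 7 (mod 220); 7^2 ≡ 49 (mod 220); 7^4 ≡ 201 (mod 220)
7^6 = 7^2 × 7^4 ≡ 169 (mod 220)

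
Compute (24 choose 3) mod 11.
0

Using Lucas' theorem:
Write n=24 and k=3 in base 11:
n in base 11: [2, 2]
k in base 11: [0, 3]
C(24,3) mod 11 = ∏ C(n_i, k_i) mod 11
Digit binomials (mod 11): C(2,0) = 1; C(2,3) = 0 (k_i > n_i)
Product: 1 × 0 = 0 ≡ 0 (mod 11)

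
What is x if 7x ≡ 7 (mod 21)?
x ≡ 1 (mod 3)

gcd(7, 21) = 7, which divides 7, so solutions exist.
Divide through by 7: x ≡ 1 (mod 3).
The coefficient of x is now 1, so x ≡ 1 (mod 3).
Check: 7 × 1 = 7 ≡ 7 (mod 21).
x ≡ 1 (mod 3), giving 7 solutions mod 21.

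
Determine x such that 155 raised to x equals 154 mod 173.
35

Baby-step giant-step with step n = ⌈√173⌉ = 14.
Baby steps 155^j mod 173 (j:value) for j=0..13: 0:1, 1:155, 2:151, 3:50, 4:138, 5:111, 6:78, 7:153, 8:14, 9:94, 10:38, 11:8, 12:29, 13:170.
Giant-step multiplier: 155^(-14) ≡ 155^(172-14) = 155^158 ≡ 157 (mod 173).
Giant steps γ_i = 154·157^i mod 173: γ_0=154, γ_1=131, γ_2=153 (in table at j=7).
x = i·n + j = 2·14 + 7 = 35.
Check: 155^35 ≡ 154 (mod 173).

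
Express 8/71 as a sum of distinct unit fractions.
1/9 + 1/639

Greedy algorithm:
8/71: ceiling(71/8) = 9, use 1/9
1/639: ceiling(639/1) = 639, use 1/639
Result: 8/71 = 1/9 + 1/639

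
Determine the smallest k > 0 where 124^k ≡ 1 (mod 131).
130

131 is prime, so ord(124) divides φ(131) = 130.
Divisors of 130: 1, 2, 5, 10, 13, 26, 65, 130.
Repeated squaring: 124^1 ≡ 124, 124^2 ≡ 49, 124^4 ≡ 43, 124^8 ≡ 15, 124^16 ≡ 94, 124^32 ≡ 59, 124^64 ≡ 75, 124^128 ≡ 123 (mod 131).
Test 124^d mod 131 for each divisor d in increasing order:
124^1 ≡ 124
124^2 ≡ 49
124^5 = 124^4·124^1 ≡ 92
124^10 = 124^8·124^2 ≡ 80
124^13 = 124^8·124^4·124^1 ≡ 70
124^26 = 124^16·124^8·124^2 ≡ 53
124^65 = 124^64·124^1 ≡ 130
124^130 = 124^128·124^2 ≡ 1  ← first divisor giving 1
The order is 130.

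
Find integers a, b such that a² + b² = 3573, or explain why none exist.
18² + 57² (a=18, b=57)

Factorization: 3573 = 3^2 × 397
By Fermat: n is sum of two squares iff every prime p ≡ 3 (mod 4) appears to even power.
All primes ≡ 3 (mod 4) appear to even power.
Search a = 0, 1, 2, … for 3573 - a² a perfect square: first hit at a = 18: 3573 - 324 = 3249 = 57².
3573 = 18² + 57² = 324 + 3249 ✓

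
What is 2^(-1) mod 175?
88

gcd(2, 175) = 1, so the inverse exists.
Extended Euclidean algorithm on (175, 2):
175 = 87 × 2 + 1  ⟹  1 = (1)·175 + (-87)·2
So (-87)·2 ≡ 1 (mod 175), i.e. 2^(-1) ≡ -87 ≡ 88 (mod 175).
Check: 2 × 88 = 176 ≡ 1 (mod 175)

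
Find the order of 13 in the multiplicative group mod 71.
70

71 is prime, so ord(13) divides φ(71) = 70.
Divisors of 70: 1, 2, 5, 7, 10, 14, 35, 70.
Repeated squaring: 13^1 ≡ 13, 13^2 ≡ 27, 13^4 ≡ 19, 13^8 ≡ 6, 13^16 ≡ 36, 13^32 ≡ 18, 13^64 ≡ 40 (mod 71).
Test 13^d mod 71 for each divisor d in increasing order:
13^1 ≡ 13
13^2 ≡ 27
13^5 = 13^4·13^1 ≡ 34
13^7 = 13^4·13^2·13^1 ≡ 66
13^10 = 13^8·13^2 ≡ 20
13^14 = 13^8·13^4·13^2 ≡ 25
13^35 = 13^32·13^2·13^1 ≡ 70
13^70 = 13^64·13^4·13^2 ≡ 1  ← first divisor giving 1
The order is 70.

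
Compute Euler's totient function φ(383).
382

383 = 383
φ(n) = n × ∏(1 - 1/p) for each prime p dividing n
φ(383) = 383 × (1 - 1/383) = 382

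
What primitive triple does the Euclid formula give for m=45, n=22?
(1541, 1980, 2509)

Euclid's formula: a = m² - n², b = 2mn, c = m² + n²
m = 45, n = 22
a = 45² - 22² = 2025 - 484 = 1541
b = 2 × 45 × 22 = 1980
c = 45² + 22² = 2025 + 484 = 2509
Verification: 1541² + 1980² = 2374681 + 3920400 = 6295081 = 2509² ✓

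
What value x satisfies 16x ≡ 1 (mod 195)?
61

gcd(16, 195) = 1, so the inverse exists.
Extended Euclidean algorithm on (195, 16):
195 = 12 × 16 + 3  ⟹  3 = (1)·195 + (-12)·16
16 = 5 × 3 + 1  ⟹  1 = (-5)·195 + (61)·16
So (61)·16 ≡ 1 (mod 195), i.e. 16^(-1) ≡ 61 (mod 195).
Check: 16 × 61 = 976 ≡ 1 (mod 195)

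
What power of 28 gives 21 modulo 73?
39

Baby-step giant-step with step n = ⌈√73⌉ = 9.
Baby steps 28^j mod 73 (j:value) for j=0..8: 0:1, 1:28, 2:54, 3:52, 4:69, 5:34, 6:3, 7:11, 8:16.
Giant-step multiplier: 28^(-9) ≡ 28^(72-9) = 28^63 ≡ 22 (mod 73).
Giant steps γ_i = 21·22^i mod 73: γ_0=21, γ_1=24, γ_2=17, γ_3=9, γ_4=52 (in table at j=3).
x = i·n + j = 4·9 + 3 = 39.
Check: 28^39 ≡ 21 (mod 73).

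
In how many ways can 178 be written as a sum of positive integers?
571701605655

p(n) counts ways to write n as a sum of positive integers (order ignored).
Euler's pentagonal recurrence: p(k) = p(k-1) + p(k-2) - p(k-5) - p(k-7) + p(k-12) + p(k-15) - ... (offsets j(3j∓1)/2, signs ++--, p(0)=1, p(<0)=0).
DP table for k = 0..177: p(0)=1, p(1)=1, p(2)=2, p(3)=3, p(4)=5, p(5)=7, p(6)=11, p(7)=15, p(8)=22, p(9)=30, p(10)=42, p(11)=56, p(12)=77, p(13)=101, p(14)=135, p(15)=176, p(16)=231, p(17)=297, p(18)=385, p(19)=490, p(20)=627, p(21)=792, p(22)=1002, p(23)=1255, p(24)=1575, p(25)=1958, p(26)=2436, p(27)=3010, p(28)=3718, p(29)=4565, p(30)=5604, p(31)=6842, p(32)=8349, p(33)=10143, p(34)=12310, p(35)=14883, p(36)=17977, p(37)=21637, p(38)=26015, p(39)=31185, p(40)=37338, p(41)=44583, p(42)=53174, p(43)=63261, p(44)=75175, p(45)=89134, p(46)=105558, p(47)=124754, p(48)=147273, p(49)=173525, p(50)=204226, p(51)=239943, p(52)=281589, p(53)=329931, p(54)=386155, p(55)=451276, p(56)=526823, p(57)=614154, p(58)=715220, p(59)=831820, p(60)=966467, p(61)=1121505, p(62)=1300156, p(63)=1505499, p(64)=1741630, p(65)=2012558, p(66)=2323520, p(67)=2679689, p(68)=3087735, p(69)=3554345, p(70)=4087968, p(71)=4697205, p(72)=5392783, p(73)=6185689, p(74)=7089500, p(75)=8118264, p(76)=9289091, p(77)=10619863, p(78)=12132164, p(79)=13848650, p(80)=15796476, p(81)=18004327, p(82)=20506255, p(83)=23338469, p(84)=26543660, p(85)=30167357, p(86)=34262962, p(87)=38887673, p(88)=44108109, p(89)=49995925, p(90)=56634173, p(91)=64112359, p(92)=72533807, p(93)=82010177, p(94)=92669720, p(95)=104651419, p(96)=118114304, p(97)=133230930, p(98)=150198136, p(99)=169229875, p(100)=190569292, p(101)=214481126, p(102)=241265379, p(103)=271248950, p(104)=304801365, p(105)=342325709, p(106)=384276336, p(107)=431149389, p(108)=483502844, p(109)=541946240, p(110)=607163746, p(111)=679903203, p(112)=761002156, p(113)=851376628, p(114)=952050665, p(115)=1064144451, p(116)=1188908248, p(117)=1327710076, p(118)=1482074143, p(119)=1653668665, p(120)=1844349560, p(121)=2056148051, p(122)=2291320912, p(123)=2552338241, p(124)=2841940500, p(125)=3163127352, p(126)=3519222692, p(127)=3913864295, p(128)=4351078600, p(129)=4835271870, p(130)=5371315400, p(131)=5964539504, p(132)=6620830889, p(133)=7346629512, p(134)=8149040695, p(135)=9035836076, p(136)=10015581680, p(137)=11097645016, p(138)=12292341831, p(139)=13610949895, p(140)=15065878135, p(141)=16670689208, p(142)=18440293320, p(143)=20390982757, p(144)=22540654445, p(145)=24908858009, p(146)=27517052599, p(147)=30388671978, p(148)=33549419497, p(149)=37027355200, p(150)=40853235313, p(151)=45060624582, p(152)=49686288421, p(153)=54770336324, p(154)=60356673280, p(155)=66493182097, p(156)=73232243759, p(157)=80630964769, p(158)=88751778802, p(159)=97662728555, p(160)=107438159466, p(161)=118159068427, p(162)=129913904637, p(163)=142798995930, p(164)=156919475295, p(165)=172389800255, p(166)=189334822579, p(167)=207890420102, p(168)=228204732751, p(169)=250438925115, p(170)=274768617130, p(171)=301384802048, p(172)=330495499613, p(173)=362326859895, p(174)=397125074750, p(175)=435157697830, p(176)=476715857290, p(177)=522115831195.
Final step: p(178) = p(177) + p(176) - p(173) - p(171) + p(166) + p(163) - p(156) - p(152) + p(143) + p(138) - p(127) - p(121) + p(108) + p(101) - p(86) - p(78) + p(61) + p(52) - p(33) - p(23) + p(2)
= 522115831195 + 476715857290 - 362326859895 - 301384802048 + 189334822579 + 142798995930 - 73232243759 - 49686288421 + 20390982757 + 12292341831 - 3913864295 - 2056148051 + 483502844 + 214481126 - 34262962 - 12132164 + 1121505 + 281589 - 10143 - 1255 + 2
= 571701605655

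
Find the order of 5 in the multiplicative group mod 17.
16

17 is prime, so ord(5) divides φ(17) = 16.
Divisors of 16: 1, 2, 4, 8, 16.
Repeated squaring: 5^1 ≡ 5, 5^2 ≡ 8, 5^4 ≡ 13, 5^8 ≡ 16, 5^16 ≡ 1 (mod 17).
Test 5^d mod 17 for each divisor d in increasing order:
5^1 ≡ 5
5^2 ≡ 8
5^4 ≡ 13
5^8 ≡ 16
5^16 ≡ 1  ← first divisor giving 1
The order is 16.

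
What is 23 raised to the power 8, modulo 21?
4

Repeated squaring. Binary of 8 = 1000.
23^1 ≡ 2 (mod 21); 23^2 ≡ 4 (mod 21); 23^4 ≡ 16 (mod 21); 23^8 ≡ 4 (mod 21)
23^8 = 23^8 ≡ 4 (mod 21)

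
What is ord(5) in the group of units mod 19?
9

19 is prime, so ord(5) divides φ(19) = 18.
Divisors of 18: 1, 2, 3, 6, 9, 18.
Repeated squaring: 5^1 ≡ 5, 5^2 ≡ 6, 5^4 ≡ 17, 5^8 ≡ 4, 5^16 ≡ 16 (mod 19).
Test 5^d mod 19 for each divisor d in increasing order:
5^1 ≡ 5
5^2 ≡ 6
5^3 = 5^2·5^1 ≡ 11
5^6 = 5^4·5^2 ≡ 7
5^9 = 5^8·5^1 ≡ 1  ← first divisor giving 1
The order is 9.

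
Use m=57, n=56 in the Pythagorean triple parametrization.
(113, 6384, 6385)

Euclid's formula: a = m² - n², b = 2mn, c = m² + n²
m = 57, n = 56
a = 57² - 56² = 3249 - 3136 = 113
b = 2 × 57 × 56 = 6384
c = 57² + 56² = 3249 + 3136 = 6385
Verification: 113² + 6384² = 12769 + 40755456 = 40768225 = 6385² ✓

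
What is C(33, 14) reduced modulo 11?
0

Using Lucas' theorem:
Write n=33 and k=14 in base 11:
n in base 11: [3, 0]
k in base 11: [1, 3]
C(33,14) mod 11 = ∏ C(n_i, k_i) mod 11
Digit binomials (mod 11): C(3,1) = 3; C(0,3) = 0 (k_i > n_i)
Product: 3 × 0 = 0 ≡ 0 (mod 11)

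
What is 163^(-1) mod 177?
139

gcd(163, 177) = 1, so the inverse exists.
Extended Euclidean algorithm on (177, 163):
177 = 1 × 163 + 14  ⟹  14 = (1)·177 + (-1)·163
163 = 11 × 14 + 9  ⟹  9 = (-11)·177 + (12)·163
14 = 1 × 9 + 5  ⟹  5 = (12)·177 + (-13)·163
9 = 1 × 5 + 4  ⟹  4 = (-23)·177 + (25)·163
5 = 1 × 4 + 1  ⟹  1 = (35)·177 + (-38)·163
So (-38)·163 ≡ 1 (mod 177), i.e. 163^(-1) ≡ -38 ≡ 139 (mod 177).
Check: 163 × 139 = 22657 ≡ 1 (mod 177)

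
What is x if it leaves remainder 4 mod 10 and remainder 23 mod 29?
284

Using Chinese Remainder Theorem:
M = 10 × 29 = 290
M1 = 29, M2 = 10
y1 = 29^(-1) mod 10 = 9
y2 = 10^(-1) mod 29 = 3
x = (4×29×9 + 23×10×3) mod 290 = 284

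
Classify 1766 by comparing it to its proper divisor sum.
deficient

Proper divisors of 1766: sum = 1 + 2 + 883 = 886
Since 886 < 1766, 1766 is deficient.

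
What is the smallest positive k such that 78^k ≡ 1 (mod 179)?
178

179 is prime, so ord(78) divides φ(179) = 178.
Divisors of 178: 1, 2, 89, 178.
Repeated squaring: 78^1 ≡ 78, 78^2 ≡ 177, 78^4 ≡ 4, 78^8 ≡ 16, 78^16 ≡ 77, 78^32 ≡ 22, 78^64 ≡ 126, 78^128 ≡ 124 (mod 179).
Test 78^d mod 179 for each divisor d in increasing order:
78^1 ≡ 78
78^2 ≡ 177
78^89 = 78^64·78^16·78^8·78^1 ≡ 178
78^178 = 78^128·78^32·78^16·78^2 ≡ 1  ← first divisor giving 1
The order is 178.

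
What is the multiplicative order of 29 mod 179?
89

179 is prime, so ord(29) divides φ(179) = 178.
Divisors of 178: 1, 2, 89, 178.
Repeated squaring: 29^1 ≡ 29, 29^2 ≡ 125, 29^4 ≡ 52, 29^8 ≡ 19, 29^16 ≡ 3, 29^32 ≡ 9, 29^64 ≡ 81, 29^128 ≡ 117 (mod 179).
Test 29^d mod 179 for each divisor d in increasing order:
29^1 ≡ 29
29^2 ≡ 125
29^89 = 29^64·29^16·29^8·29^1 ≡ 1  ← first divisor giving 1
The order is 89.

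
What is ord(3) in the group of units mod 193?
16

193 is prime, so ord(3) divides φ(193) = 192.
Divisors of 192: 1, 2, 3, 4, 6, 8, 12, 16, 24, 32, 48, 64, 96, 192.
Repeated squaring: 3^1 ≡ 3, 3^2 ≡ 9, 3^4 ≡ 81, 3^8 ≡ 192, 3^16 ≡ 1, 3^32 ≡ 1, 3^64 ≡ 1, 3^128 ≡ 1 (mod 193).
Test 3^d mod 193 for each divisor d in increasing order:
3^1 ≡ 3
3^2 ≡ 9
3^3 = 3^2·3^1 ≡ 27
3^4 ≡ 81
3^6 = 3^4·3^2 ≡ 150
3^8 ≡ 192
3^12 = 3^8·3^4 ≡ 112
3^16 ≡ 1  ← first divisor giving 1
The order is 16.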